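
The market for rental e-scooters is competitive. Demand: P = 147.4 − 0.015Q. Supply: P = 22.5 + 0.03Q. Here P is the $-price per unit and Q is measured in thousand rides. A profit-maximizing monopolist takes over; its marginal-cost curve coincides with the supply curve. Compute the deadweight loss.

Competitive equilibrium: 147.4 − 0.015Q = 22.5 + 0.03Q → Q* = 2775.5556, P* = 105.7667.
Marginal revenue: MR = 147.4 − 0.03Q. Set MR = MC: 147.4 − 0.03Q = 22.5 + 0.03Q → Q_m = 2081.6667.
Price P_m = 147.4 − 0.015·2081.6667 = 116.175; MC(Q_m) = 22.5 + 0.03·2081.6667 = 84.95.
Competitive Q* = 2775.5556, so ΔQ = 693.8889; wedge = 116.175 − 84.95 = 31.225.
DWL = ½ × 693.8889 × 31.225 = $10833.34 thousand.

$10833.34 thousand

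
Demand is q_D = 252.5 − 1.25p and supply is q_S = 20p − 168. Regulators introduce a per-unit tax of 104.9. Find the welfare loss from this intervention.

In inverse form: demand p = 202 − 0.8q, supply p = 8.4 + 0.05q.
Competitive equilibrium: 202 − 0.8q = 8.4 + 0.05q → q* = 227.7647, p* = 19.7882.
With the tax, the buyer price exceeds the seller price by 104.9: (202 − 0.8q) − (8.4 + 0.05q) = 104.9 → q' = 104.3529.
Δq = 227.7647 − 104.3529 = 123.4118; the wedge equals the tax, 104.9.
Welfare loss = ½ × 123.4118 × 104.9 = 6472.95.

6472.95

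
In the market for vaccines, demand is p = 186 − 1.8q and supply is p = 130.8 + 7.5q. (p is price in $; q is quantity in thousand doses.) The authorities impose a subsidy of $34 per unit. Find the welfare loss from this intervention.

$62.15 thousand

Competitive equilibrium: 186 − 1.8q = 130.8 + 7.5q → q* = 5.9355, p* = 175.3161.
The subsidy lowers effective supply by 34: p = 96.8 + 7.5q.
New quantity: 186 − 1.8q = 96.8 + 7.5q → q' = 9.5914.
Overproduction Δq = 9.5914 − 5.9355 = 3.6559; wedge = subsidy = 34.
The triangle = ½ × 3.6559 × 34 = $62.15 thousand.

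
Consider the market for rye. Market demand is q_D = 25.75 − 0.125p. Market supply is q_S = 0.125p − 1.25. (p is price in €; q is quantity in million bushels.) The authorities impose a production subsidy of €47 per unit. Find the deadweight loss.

In inverse form: demand p = 206 − 8q, supply p = 10 + 8q.
Competitive equilibrium: 206 − 8q = 10 + 8q → q* = 12.25, p* = 108.
The subsidy lowers effective supply by 47: p = 8q − 37.
New quantity: 206 − 8q = 8q − 37 → q' = 15.1875.
Overproduction Δq = 15.1875 − 12.25 = 2.9375; wedge = subsidy = 47.
The triangle = ½ × 2.9375 × 47 = €69.03 million.

€69.03 million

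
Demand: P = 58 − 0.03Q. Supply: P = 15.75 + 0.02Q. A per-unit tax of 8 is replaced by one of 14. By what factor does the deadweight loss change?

Competitive equilibrium: 58 − 0.03Q = 15.75 + 0.02Q → Q* = 845, P* = 32.65.
For a per-unit tax t: ΔQ = t/0.05, so DWL = ½·t·(t/0.05) = t²/0.1.
At t = 8: DWL = 640. At t = 14: DWL = 1960.
Ratio = (14/8)² = 3.0625.

3.0625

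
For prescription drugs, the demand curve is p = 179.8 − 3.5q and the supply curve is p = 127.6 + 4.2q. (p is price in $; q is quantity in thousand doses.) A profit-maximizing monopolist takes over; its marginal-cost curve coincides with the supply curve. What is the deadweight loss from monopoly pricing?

Competitive equilibrium: 179.8 − 3.5q = 127.6 + 4.2q → q* = 6.7792, p* = 156.0727.
Marginal revenue: MR = 179.8 − 7q. Set MR = MC: 179.8 − 7q = 127.6 + 4.2q → q_m = 4.6607.
Price p_m = 179.8 − 3.5·4.6607 = 163.4876; MC(q_m) = 127.6 + 4.2·4.6607 = 147.1749.
Competitive q* = 6.7792, so Δq = 2.1185; wedge = 163.4876 − 147.1749 = 16.3127.
The triangle = ½ × 2.1185 × 16.3127 = $17.28 thousand.

$17.28 thousand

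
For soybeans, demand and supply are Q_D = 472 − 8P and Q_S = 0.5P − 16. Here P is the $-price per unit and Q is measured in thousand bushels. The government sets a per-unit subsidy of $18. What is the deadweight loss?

$76.24 thousand

In inverse form: demand P = 59 − 0.125Q, supply P = 32 + 2Q.
Competitive equilibrium: 59 − 0.125Q = 32 + 2Q → Q* = 12.7059, P* = 57.4118.
The subsidy lowers effective supply by 18: P = 14 + 2Q.
New quantity: 59 − 0.125Q = 14 + 2Q → Q' = 21.1765.
Overproduction ΔQ = 21.1765 − 12.7059 = 8.4706; wedge = subsidy = 18.
Welfare loss = ½ × 8.4706 × 18 = $76.24 thousand.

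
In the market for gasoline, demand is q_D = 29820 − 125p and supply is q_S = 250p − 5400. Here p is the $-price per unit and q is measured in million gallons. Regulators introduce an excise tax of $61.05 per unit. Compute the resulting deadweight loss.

In inverse form: demand p = 238.56 − 0.008q, supply p = 21.6 + 0.004q.
Competitive equilibrium: 238.56 − 0.008q = 21.6 + 0.004q → q* = 18080, p* = 93.92.
With the tax, the buyer price exceeds the seller price by 61.05: (238.56 − 0.008q) − (21.6 + 0.004q) = 61.05 → q' = 12992.5.
Δq = 18080 − 12992.5 = 5087.5; the wedge equals the tax, 61.05.
DWL = ½ × 5087.5 × 61.05 = $155295.94 million.

$155295.94 million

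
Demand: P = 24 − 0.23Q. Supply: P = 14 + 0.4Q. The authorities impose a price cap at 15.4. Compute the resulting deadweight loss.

Competitive equilibrium: 24 − 0.23Q = 14 + 0.4Q → Q* = 15.873, P* = 20.3492.
At the ceiling P = 15.4, quantity supplied = (15.4 − 14)/0.4 = 3.5.
Willingness to pay at Q' = 3.5: 24 − 0.23·3.5 = 23.195.
ΔQ = 15.873 − 3.5 = 12.373; wedge = 23.195 − 15.4 = 7.795.
Deadweight loss = ½ × 12.373 × 7.795 = 48.22.

48.22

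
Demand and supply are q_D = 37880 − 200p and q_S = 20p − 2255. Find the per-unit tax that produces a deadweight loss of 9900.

In inverse form: demand p = 189.4 − 0.005q, supply p = 112.75 + 0.05q.
Competitive equilibrium: 189.4 − 0.005q = 112.75 + 0.05q → q* = 1393.6364, p* = 182.4318.
A tax t gives Δq = t/0.055 and wedge t, so DWL = t²/0.11.
t²/0.11 = 9900 → t² = 1089 → t = 33.

33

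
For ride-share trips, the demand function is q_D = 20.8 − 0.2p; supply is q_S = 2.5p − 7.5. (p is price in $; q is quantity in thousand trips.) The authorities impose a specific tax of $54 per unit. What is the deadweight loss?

$270 thousand

In inverse form: demand p = 104 − 5q, supply p = 3 + 0.4q.
Competitive equilibrium: 104 − 5q = 3 + 0.4q → q* = 18.7037, p* = 10.4815.
With the tax, the buyer price exceeds the seller price by 54: (104 − 5q) − (3 + 0.4q) = 54 → q' = 8.7037.
Δq = 18.7037 − 8.7037 = 10; the wedge equals the tax, 54.
Deadweight loss = ½ × 10 × 54 = $270 thousand.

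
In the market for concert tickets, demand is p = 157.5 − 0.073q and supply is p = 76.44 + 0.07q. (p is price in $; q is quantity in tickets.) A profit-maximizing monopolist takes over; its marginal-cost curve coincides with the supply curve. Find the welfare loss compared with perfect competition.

Competitive equilibrium: 157.5 − 0.073q = 76.44 + 0.07q → q* = 566.8531, p* = 116.1197.
Marginal revenue: MR = 157.5 − 0.146q. Set MR = MC: 157.5 − 0.146q = 76.44 + 0.07q → q_m = 375.2778.
Price p_m = 157.5 − 0.073·375.2778 = 130.1047; MC(q_m) = 76.44 + 0.07·375.2778 = 102.7094.
Competitive q* = 566.8531, so Δq = 191.5753; wedge = 130.1047 − 102.7094 = 27.3953.
Deadweight loss = ½ × 191.5753 × 27.3953 = $2624.13.

$2624.13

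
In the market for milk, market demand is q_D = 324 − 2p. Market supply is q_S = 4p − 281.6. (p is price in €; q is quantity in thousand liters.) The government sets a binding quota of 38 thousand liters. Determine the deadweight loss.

€2654.41 thousand

In inverse form: demand p = 162 − 0.5q, supply p = 70.4 + 0.25q.
Competitive equilibrium: 162 − 0.5q = 70.4 + 0.25q → q* = 122.1333, p* = 100.9333.
At q = 38: demand price = 162 − 0.5·38 = 143; supply price = 70.4 + 0.25·38 = 79.9.
Δq = 122.1333 − 38 = 84.1333; wedge = 143 − 79.9 = 63.1.
Welfare loss = ½ × 84.1333 × 63.1 = €2654.41 thousand.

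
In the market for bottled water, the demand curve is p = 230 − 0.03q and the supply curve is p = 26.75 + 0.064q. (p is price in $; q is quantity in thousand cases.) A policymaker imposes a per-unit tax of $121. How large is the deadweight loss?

Competitive equilibrium: 230 − 0.03q = 26.75 + 0.064q → q* = 2162.234, p* = 165.133.
With the tax, the buyer price exceeds the seller price by 121: (230 − 0.03q) − (26.75 + 0.064q) = 121 → q' = 875.
Δq = 2162.234 − 875 = 1287.234; the wedge equals the tax, 121.
The triangle = ½ × 1287.234 × 121 = $77877.66 thousand.

$77877.66 thousand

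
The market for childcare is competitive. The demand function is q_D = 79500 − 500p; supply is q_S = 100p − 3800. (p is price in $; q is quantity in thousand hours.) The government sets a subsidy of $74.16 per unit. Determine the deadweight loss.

In inverse form: demand p = 159 − 0.002q, supply p = 38 + 0.01q.
Competitive equilibrium: 159 − 0.002q = 38 + 0.01q → q* = 10083.3333, p* = 138.8333.
The subsidy lowers effective supply by 74.16: p = 0.01q − 36.16.
New quantity: 159 − 0.002q = 0.01q − 36.16 → q' = 16263.3333.
Overproduction Δq = 16263.3333 − 10083.3333 = 6180; wedge = subsidy = 74.16.
Welfare loss = ½ × 6180 × 74.16 = $229154.40 thousand.

$229154.40 thousand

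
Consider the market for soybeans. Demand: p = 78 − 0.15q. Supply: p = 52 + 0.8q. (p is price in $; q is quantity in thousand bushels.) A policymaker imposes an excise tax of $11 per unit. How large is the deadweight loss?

$63.68 thousand

Competitive equilibrium: 78 − 0.15q = 52 + 0.8q → q* = 27.3684, p* = 73.8947.
With the tax, the buyer price exceeds the seller price by 11: (78 − 0.15q) − (52 + 0.8q) = 11 → q' = 15.7895.
Δq = 27.3684 − 15.7895 = 11.5789; the wedge equals the tax, 11.
Deadweight loss = ½ × 11.5789 × 11 = $63.68 thousand.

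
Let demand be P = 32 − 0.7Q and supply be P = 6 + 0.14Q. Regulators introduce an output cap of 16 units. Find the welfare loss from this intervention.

Competitive equilibrium: 32 − 0.7Q = 6 + 0.14Q → Q* = 30.9524, P* = 10.3333.
At Q = 16: demand price = 32 − 0.7·16 = 20.8; supply price = 6 + 0.14·16 = 8.24.
ΔQ = 30.9524 − 16 = 14.9524; wedge = 20.8 − 8.24 = 12.56.
DWL = ½ × 14.9524 × 12.56 = 93.90.

93.90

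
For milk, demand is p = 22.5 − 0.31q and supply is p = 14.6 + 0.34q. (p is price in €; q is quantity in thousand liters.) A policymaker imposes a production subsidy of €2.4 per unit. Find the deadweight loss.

€4.43 thousand

Competitive equilibrium: 22.5 − 0.31q = 14.6 + 0.34q → q* = 12.1538, p* = 18.7323.
The subsidy lowers effective supply by 2.4: p = 12.2 + 0.34q.
New quantity: 22.5 − 0.31q = 12.2 + 0.34q → q' = 15.8462.
Overproduction Δq = 15.8462 − 12.1538 = 3.6924; wedge = subsidy = 2.4.
DWL = ½ × 3.6924 × 2.4 = €4.43 thousand.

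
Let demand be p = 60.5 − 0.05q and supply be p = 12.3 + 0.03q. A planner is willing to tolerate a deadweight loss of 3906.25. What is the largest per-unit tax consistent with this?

25

Competitive equilibrium: 60.5 − 0.05q = 12.3 + 0.03q → q* = 602.5, p* = 30.375.
A tax t gives Δq = t/0.08 and wedge t, so DWL = t²/0.16.
t²/0.16 = 3906.25 → t² = 625 → t = 25.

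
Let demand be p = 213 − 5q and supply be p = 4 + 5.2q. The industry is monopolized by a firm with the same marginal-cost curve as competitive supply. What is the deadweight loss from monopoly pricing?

231.69

Competitive equilibrium: 213 − 5q = 4 + 5.2q → q* = 20.4902, p* = 110.549.
Marginal revenue: MR = 213 − 10q. Set MR = MC: 213 − 10q = 4 + 5.2q → q_m = 13.75.
Price p_m = 213 − 5·13.75 = 144.25; MC(q_m) = 4 + 5.2·13.75 = 75.5.
Competitive q* = 20.4902, so Δq = 6.7402; wedge = 144.25 − 75.5 = 68.75.
Welfare loss = ½ × 6.7402 × 68.75 = 231.69.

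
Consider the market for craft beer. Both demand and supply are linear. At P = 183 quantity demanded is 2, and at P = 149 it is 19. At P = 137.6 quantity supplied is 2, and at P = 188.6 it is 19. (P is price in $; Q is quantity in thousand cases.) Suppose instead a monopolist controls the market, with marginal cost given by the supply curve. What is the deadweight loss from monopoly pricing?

Demand slope = (149 − 183)/(19 − 2) = −2, so P = 187 − 2Q.
Supply slope = (188.6 − 137.6)/(19 − 2) = 3, so P = 131.6 + 3Q.
Competitive equilibrium: 187 − 2Q = 131.6 + 3Q → Q* = 11.08, P* = 164.84.
Marginal revenue: MR = 187 − 4Q. Set MR = MC: 187 − 4Q = 131.6 + 3Q → Q_m = 7.9143.
Price P_m = 187 − 2·7.9143 = 171.1714; MC(Q_m) = 131.6 + 3·7.9143 = 155.3429.
Competitive Q* = 11.08, so ΔQ = 3.1657; wedge = 171.1714 − 155.3429 = 15.8285.
Deadweight loss = ½ × 3.1657 × 15.8285 = $25.05 thousand.

$25.05 thousand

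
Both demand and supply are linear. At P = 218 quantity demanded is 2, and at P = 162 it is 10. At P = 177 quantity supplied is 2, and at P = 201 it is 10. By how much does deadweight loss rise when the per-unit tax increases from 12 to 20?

12.80

Demand slope = (162 − 218)/(10 − 2) = −7, so P = 232 − 7Q.
Supply slope = (201 − 177)/(10 − 2) = 3, so P = 171 + 3Q.
Competitive equilibrium: 232 − 7Q = 171 + 3Q → Q* = 6.1, P* = 189.3.
For a per-unit tax t: ΔQ = t/10, so DWL = ½·t·(t/10) = t²/20.
At t = 12: DWL = 7.2. At t = 20: DWL = 20.
Increase = 20 − 7.2 = 12.80.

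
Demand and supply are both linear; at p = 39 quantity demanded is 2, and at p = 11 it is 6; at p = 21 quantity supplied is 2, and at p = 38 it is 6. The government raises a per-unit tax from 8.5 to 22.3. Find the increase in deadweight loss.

18.89

Demand slope = (11 − 39)/(6 − 2) = −7, so p = 53 − 7q.
Supply slope = (38 − 21)/(6 − 2) = 4.25, so p = 12.5 + 4.25q.
Competitive equilibrium: 53 − 7q = 12.5 + 4.25q → q* = 3.6, p* = 27.8.
For a per-unit tax t: Δq = t/11.25, so DWL = ½·t·(t/11.25) = t²/22.5.
At t = 8.5: DWL = 3.211. At t = 22.3: DWL = 22.102.
Increase = 22.102 − 3.211 = 18.89.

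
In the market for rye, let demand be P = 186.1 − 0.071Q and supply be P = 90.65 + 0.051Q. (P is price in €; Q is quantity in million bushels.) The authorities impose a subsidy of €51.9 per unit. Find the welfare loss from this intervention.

Competitive equilibrium: 186.1 − 0.071Q = 90.65 + 0.051Q → Q* = 782.377, P* = 130.5512.
The subsidy lowers effective supply by 51.9: P = 38.75 + 0.051Q.
New quantity: 186.1 − 0.071Q = 38.75 + 0.051Q → Q' = 1207.7869.
Overproduction ΔQ = 1207.7869 − 782.377 = 425.4099; wedge = subsidy = 51.9.
The triangle = ½ × 425.4099 × 51.9 = €11039.39 million.

€11039.39 million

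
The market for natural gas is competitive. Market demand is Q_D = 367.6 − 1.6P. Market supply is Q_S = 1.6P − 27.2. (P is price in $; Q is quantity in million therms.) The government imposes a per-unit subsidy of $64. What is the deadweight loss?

$1638.40 million

In inverse form: demand P = 229.75 − 0.625Q, supply P = 17 + 0.625Q.
Competitive equilibrium: 229.75 − 0.625Q = 17 + 0.625Q → Q* = 170.2, P* = 123.375.
The subsidy lowers effective supply by 64: P = 0.625Q − 47.
New quantity: 229.75 − 0.625Q = 0.625Q − 47 → Q' = 221.4.
Overproduction ΔQ = 221.4 − 170.2 = 51.2; wedge = subsidy = 64.
Welfare loss = ½ × 51.2 × 64 = $1638.40 million.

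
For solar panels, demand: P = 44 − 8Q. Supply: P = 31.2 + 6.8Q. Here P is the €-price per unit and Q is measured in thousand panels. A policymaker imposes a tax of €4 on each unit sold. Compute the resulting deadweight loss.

€0.54 thousand

Competitive equilibrium: 44 − 8Q = 31.2 + 6.8Q → Q* = 0.8649, P* = 37.0811.
With the tax, the buyer price exceeds the seller price by 4: (44 − 8Q) − (31.2 + 6.8Q) = 4 → Q' = 0.5946.
ΔQ = 0.8649 − 0.5946 = 0.2703; the wedge equals the tax, 4.
Welfare loss = ½ × 0.2703 × 4 = €0.54 thousand.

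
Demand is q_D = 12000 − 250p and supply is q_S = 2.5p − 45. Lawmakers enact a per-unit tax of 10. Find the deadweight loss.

123.76

In inverse form: demand p = 48 − 0.004q, supply p = 18 + 0.4q.
Competitive equilibrium: 48 − 0.004q = 18 + 0.4q → q* = 74.2574, p* = 47.703.
With the tax, the buyer price exceeds the seller price by 10: (48 − 0.004q) − (18 + 0.4q) = 10 → q' = 49.505.
Δq = 74.2574 − 49.505 = 24.7524; the wedge equals the tax, 10.
DWL = ½ × 24.7524 × 10 = 123.76.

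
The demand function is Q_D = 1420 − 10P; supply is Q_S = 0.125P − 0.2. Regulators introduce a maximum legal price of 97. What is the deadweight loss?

118.46

In inverse form: demand P = 142 − 0.1Q, supply P = 1.6 + 8Q.
Competitive equilibrium: 142 − 0.1Q = 1.6 + 8Q → Q* = 17.3333, P* = 140.2667.
At the ceiling P = 97, quantity supplied = (97 − 1.6)/8 = 11.925.
Willingness to pay at Q' = 11.925: 142 − 0.1·11.925 = 140.8075.
ΔQ = 17.3333 − 11.925 = 5.4083; wedge = 140.8075 − 97 = 43.8075.
The triangle = ½ × 5.4083 × 43.8075 = 118.46.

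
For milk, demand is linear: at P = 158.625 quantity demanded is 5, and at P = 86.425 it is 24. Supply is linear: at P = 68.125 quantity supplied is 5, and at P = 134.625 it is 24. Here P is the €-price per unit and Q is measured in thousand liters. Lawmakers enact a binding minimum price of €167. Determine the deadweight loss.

€778.16 thousand

Demand slope = (86.425 − 158.625)/(24 − 5) = −3.8, so P = 177.625 − 3.8Q.
Supply slope = (134.625 − 68.125)/(24 − 5) = 3.5, so P = 50.625 + 3.5Q.
Competitive equilibrium: 177.625 − 3.8Q = 50.625 + 3.5Q → Q* = 17.3973, P* = 111.5154.
At the floor P = 167, quantity demanded = (177.625 − 167)/3.8 = 2.7961.
Sellers' marginal cost at Q' = 2.7961: 50.625 + 3.5·2.7961 = 60.4114.
ΔQ = 17.3973 − 2.7961 = 14.6012; wedge = 167 − 60.4114 = 106.5886.
Welfare loss = ½ × 14.6012 × 106.5886 = €778.16 thousand.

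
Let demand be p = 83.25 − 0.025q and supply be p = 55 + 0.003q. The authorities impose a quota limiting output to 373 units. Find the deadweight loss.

Competitive equilibrium: 83.25 − 0.025q = 55 + 0.003q → q* = 1008.9286, p* = 58.0268.
At q = 373: demand price = 83.25 − 0.025·373 = 73.925; supply price = 55 + 0.003·373 = 56.119.
Δq = 1008.9286 − 373 = 635.9286; wedge = 73.925 − 56.119 = 17.806.
Deadweight loss = ½ × 635.9286 × 17.806 = 5661.67.

5661.67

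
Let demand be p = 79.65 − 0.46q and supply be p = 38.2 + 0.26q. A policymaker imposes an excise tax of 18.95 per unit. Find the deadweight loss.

249.38

Competitive equilibrium: 79.65 − 0.46q = 38.2 + 0.26q → q* = 57.5694, p* = 53.1681.
With the tax, the buyer price exceeds the seller price by 18.95: (79.65 − 0.46q) − (38.2 + 0.26q) = 18.95 → q' = 31.25.
Δq = 57.5694 − 31.25 = 26.3194; the wedge equals the tax, 18.95.
Welfare loss = ½ × 26.3194 × 18.95 = 249.38.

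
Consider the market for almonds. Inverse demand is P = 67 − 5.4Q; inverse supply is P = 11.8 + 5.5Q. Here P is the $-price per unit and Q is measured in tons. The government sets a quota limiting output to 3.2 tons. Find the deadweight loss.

Competitive equilibrium: 67 − 5.4Q = 11.8 + 5.5Q → Q* = 5.0642, P* = 39.6532.
At Q = 3.2: demand price = 67 − 5.4·3.2 = 49.72; supply price = 11.8 + 5.5·3.2 = 29.4.
ΔQ = 5.0642 − 3.2 = 1.8642; wedge = 49.72 − 29.4 = 20.32.
DWL = ½ × 1.8642 × 20.32 = $18.94.

$18.94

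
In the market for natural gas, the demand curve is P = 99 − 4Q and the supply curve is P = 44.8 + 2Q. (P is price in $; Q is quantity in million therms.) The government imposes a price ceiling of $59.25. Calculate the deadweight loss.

$9.81 million

Competitive equilibrium: 99 − 4Q = 44.8 + 2Q → Q* = 9.0333, P* = 62.8667.
At the ceiling P = 59.25, quantity supplied = (59.25 − 44.8)/2 = 7.225.
Willingness to pay at Q' = 7.225: 99 − 4·7.225 = 70.1.
ΔQ = 9.0333 − 7.225 = 1.8083; wedge = 70.1 − 59.25 = 10.85.
Deadweight loss = ½ × 1.8083 × 10.85 = $9.81 million.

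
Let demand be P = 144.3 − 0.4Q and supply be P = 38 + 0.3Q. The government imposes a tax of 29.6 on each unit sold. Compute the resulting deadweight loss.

625.83

Competitive equilibrium: 144.3 − 0.4Q = 38 + 0.3Q → Q* = 151.8571, P* = 83.5571.
With the tax, the buyer price exceeds the seller price by 29.6: (144.3 − 0.4Q) − (38 + 0.3Q) = 29.6 → Q' = 109.5714.
ΔQ = 151.8571 − 109.5714 = 42.2857; the wedge equals the tax, 29.6.
The triangle = ½ × 42.2857 × 29.6 = 625.83.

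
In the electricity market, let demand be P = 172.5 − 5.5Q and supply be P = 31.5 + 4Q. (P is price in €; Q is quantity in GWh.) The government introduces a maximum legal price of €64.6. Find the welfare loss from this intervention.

€204.85

Competitive equilibrium: 172.5 − 5.5Q = 31.5 + 4Q → Q* = 14.8421, P* = 90.8684.
At the ceiling P = 64.6, quantity supplied = (64.6 − 31.5)/4 = 8.275.
Willingness to pay at Q' = 8.275: 172.5 − 5.5·8.275 = 126.9875.
ΔQ = 14.8421 − 8.275 = 6.5671; wedge = 126.9875 − 64.6 = 62.3875.
Deadweight loss = ½ × 6.5671 × 62.3875 = €204.85.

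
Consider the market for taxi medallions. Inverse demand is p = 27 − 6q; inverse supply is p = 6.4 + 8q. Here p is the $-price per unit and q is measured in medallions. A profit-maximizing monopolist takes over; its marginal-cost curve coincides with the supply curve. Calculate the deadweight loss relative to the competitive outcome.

$1.36

Competitive equilibrium: 27 − 6q = 6.4 + 8q → q* = 1.4714, p* = 18.1714.
Marginal revenue: MR = 27 − 12q. Set MR = MC: 27 − 12q = 6.4 + 8q → q_m = 1.03.
Price p_m = 27 − 6·1.03 = 20.82; MC(q_m) = 6.4 + 8·1.03 = 14.64.
Competitive q* = 1.4714, so Δq = 0.4414; wedge = 20.82 − 14.64 = 6.18.
DWL = ½ × 0.4414 × 6.18 = $1.36.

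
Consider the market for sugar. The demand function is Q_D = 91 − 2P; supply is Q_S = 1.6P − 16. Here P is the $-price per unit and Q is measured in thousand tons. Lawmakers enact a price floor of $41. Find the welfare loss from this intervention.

$286.17 thousand

In inverse form: demand P = 45.5 − 0.5Q, supply P = 10 + 0.625Q.
Competitive equilibrium: 45.5 − 0.5Q = 10 + 0.625Q → Q* = 31.5556, P* = 29.7222.
At the floor P = 41, quantity demanded = (45.5 − 41)/0.5 = 9.
Sellers' marginal cost at Q' = 9: 10 + 0.625·9 = 15.625.
ΔQ = 31.5556 − 9 = 22.5556; wedge = 41 − 15.625 = 25.375.
Deadweight loss = ½ × 22.5556 × 25.375 = $286.17 thousand.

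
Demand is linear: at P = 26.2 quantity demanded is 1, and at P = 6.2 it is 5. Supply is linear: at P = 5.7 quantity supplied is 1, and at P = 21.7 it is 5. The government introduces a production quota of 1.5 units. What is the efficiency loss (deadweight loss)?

14.22

Demand slope = (6.2 − 26.2)/(5 − 1) = −5, so P = 31.2 − 5Q.
Supply slope = (21.7 − 5.7)/(5 − 1) = 4, so P = 1.7 + 4Q.
Competitive equilibrium: 31.2 − 5Q = 1.7 + 4Q → Q* = 3.2778, P* = 14.8111.
At Q = 1.5: demand price = 31.2 − 5·1.5 = 23.7; supply price = 1.7 + 4·1.5 = 7.7.
ΔQ = 3.2778 − 1.5 = 1.7778; wedge = 23.7 − 7.7 = 16.
The triangle = ½ × 1.7778 × 16 = 14.22.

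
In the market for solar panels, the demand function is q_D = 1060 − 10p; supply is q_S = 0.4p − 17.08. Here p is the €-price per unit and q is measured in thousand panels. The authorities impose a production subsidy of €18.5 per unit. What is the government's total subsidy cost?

In inverse form: demand p = 106 − 0.1q, supply p = 42.7 + 2.5q.
Competitive equilibrium: 106 − 0.1q = 42.7 + 2.5q → q* = 24.3462, p* = 103.5654.
The subsidy lowers effective supply by 18.5: p = 24.2 + 2.5q.
New quantity: 106 − 0.1q = 24.2 + 2.5q → q' = 31.4615.
Total subsidy cost = 18.5 × 31.4615 = €582.04 thousand.

€582.04 thousand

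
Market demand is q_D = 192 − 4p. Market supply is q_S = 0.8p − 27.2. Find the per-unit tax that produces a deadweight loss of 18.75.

7.5

In inverse form: demand p = 48 − 0.25q, supply p = 34 + 1.25q.
Competitive equilibrium: 48 − 0.25q = 34 + 1.25q → q* = 9.3333, p* = 45.6667.
A tax t gives Δq = t/1.5 and wedge t, so DWL = t²/3.
t²/3 = 18.75 → t² = 56.25 → t = 7.5.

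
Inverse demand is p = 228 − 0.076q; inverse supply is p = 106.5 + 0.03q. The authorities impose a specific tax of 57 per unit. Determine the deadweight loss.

15325.47

Competitive equilibrium: 228 − 0.076q = 106.5 + 0.03q → q* = 1146.2264, p* = 140.8868.
With the tax, the buyer price exceeds the seller price by 57: (228 − 0.076q) − (106.5 + 0.03q) = 57 → q' = 608.4906.
Δq = 1146.2264 − 608.4906 = 537.7358; the wedge equals the tax, 57.
Welfare loss = ½ × 537.7358 × 57 = 15325.47.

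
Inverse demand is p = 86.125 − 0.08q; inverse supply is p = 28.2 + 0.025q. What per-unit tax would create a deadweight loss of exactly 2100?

21

Competitive equilibrium: 86.125 − 0.08q = 28.2 + 0.025q → q* = 551.6667, p* = 41.9917.
A tax t gives Δq = t/0.105 and wedge t, so DWL = t²/0.21.
t²/0.21 = 2100 → t² = 441 → t = 21.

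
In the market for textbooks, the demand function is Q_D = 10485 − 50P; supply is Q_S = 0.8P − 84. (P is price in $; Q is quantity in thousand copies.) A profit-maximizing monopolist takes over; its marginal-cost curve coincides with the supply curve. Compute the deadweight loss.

$1.04 thousand

In inverse form: demand P = 209.7 − 0.02Q, supply P = 105 + 1.25Q.
Competitive equilibrium: 209.7 − 0.02Q = 105 + 1.25Q → Q* = 82.4409, P* = 208.0512.
Marginal revenue: MR = 209.7 − 0.04Q. Set MR = MC: 209.7 − 0.04Q = 105 + 1.25Q → Q_m = 81.1628.
Price P_m = 209.7 − 0.02·81.1628 = 208.0767; MC(Q_m) = 105 + 1.25·81.1628 = 206.4535.
Competitive Q* = 82.4409, so ΔQ = 1.2781; wedge = 208.0767 − 206.4535 = 1.6232.
Welfare loss = ½ × 1.2781 × 1.6232 = $1.04 thousand.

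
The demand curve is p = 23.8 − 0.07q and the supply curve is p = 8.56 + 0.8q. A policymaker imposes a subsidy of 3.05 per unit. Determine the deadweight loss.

Competitive equilibrium: 23.8 − 0.07q = 8.56 + 0.8q → q* = 17.5172, p* = 22.5738.
The subsidy lowers effective supply by 3.05: p = 5.51 + 0.8q.
New quantity: 23.8 − 0.07q = 5.51 + 0.8q → q' = 21.023.
Overproduction Δq = 21.023 − 17.5172 = 3.5058; wedge = subsidy = 3.05.
Deadweight loss = ½ × 3.5058 × 3.05 = 5.35.

5.35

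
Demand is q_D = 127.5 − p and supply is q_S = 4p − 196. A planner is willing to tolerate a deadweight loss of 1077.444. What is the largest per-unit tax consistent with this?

51.9

In inverse form: demand p = 127.5 − q, supply p = 49 + 0.25q.
Competitive equilibrium: 127.5 − q = 49 + 0.25q → q* = 62.8, p* = 64.7.
A tax t gives Δq = t/1.25 and wedge t, so DWL = t²/2.5.
t²/2.5 = 1077.444 → t² = 2693.61 → t = 51.9.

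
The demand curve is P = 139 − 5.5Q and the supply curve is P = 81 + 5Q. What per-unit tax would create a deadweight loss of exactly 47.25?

31.5

Competitive equilibrium: 139 − 5.5Q = 81 + 5Q → Q* = 5.5238, P* = 108.619.
A tax t gives ΔQ = t/10.5 and wedge t, so DWL = t²/21.
t²/21 = 47.25 → t² = 992.25 → t = 31.5.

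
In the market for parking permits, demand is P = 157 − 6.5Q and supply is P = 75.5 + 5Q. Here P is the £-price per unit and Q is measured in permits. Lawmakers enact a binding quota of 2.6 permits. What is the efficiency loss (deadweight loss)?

£115.76

Competitive equilibrium: 157 − 6.5Q = 75.5 + 5Q → Q* = 7.087, P* = 110.9348.
At Q = 2.6: demand price = 157 − 6.5·2.6 = 140.1; supply price = 75.5 + 5·2.6 = 88.5.
ΔQ = 7.087 − 2.6 = 4.487; wedge = 140.1 − 88.5 = 51.6.
DWL = ½ × 4.487 × 51.6 = £115.76.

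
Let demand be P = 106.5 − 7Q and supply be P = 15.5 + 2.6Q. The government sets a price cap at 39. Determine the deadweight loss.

Competitive equilibrium: 106.5 − 7Q = 15.5 + 2.6Q → Q* = 9.4792, P* = 40.1458.
At the ceiling P = 39, quantity supplied = (39 − 15.5)/2.6 = 9.0385.
Willingness to pay at Q' = 9.0385: 106.5 − 7·9.0385 = 43.2305.
ΔQ = 9.4792 − 9.0385 = 0.4407; wedge = 43.2305 − 39 = 4.2305.
The triangle = ½ × 0.4407 × 4.2305 = 0.93.

0.93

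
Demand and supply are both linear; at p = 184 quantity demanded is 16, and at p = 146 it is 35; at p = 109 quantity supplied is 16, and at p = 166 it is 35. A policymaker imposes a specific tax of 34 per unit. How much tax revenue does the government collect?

Demand slope = (146 − 184)/(35 − 16) = −2, so p = 216 − 2q.
Supply slope = (166 − 109)/(35 − 16) = 3, so p = 61 + 3q.
Competitive equilibrium: 216 − 2q = 61 + 3q → q* = 31, p* = 154.
With the tax, the buyer price exceeds the seller price by 34: (216 − 2q) − (61 + 3q) = 34 → q' = 24.2.
Tax revenue = 34 × 24.2 = 822.80.

822.80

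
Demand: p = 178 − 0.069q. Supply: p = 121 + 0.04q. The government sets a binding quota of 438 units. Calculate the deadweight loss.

Competitive equilibrium: 178 − 0.069q = 121 + 0.04q → q* = 522.9358, p* = 141.9174.
At q = 438: demand price = 178 − 0.069·438 = 147.778; supply price = 121 + 0.04·438 = 138.52.
Δq = 522.9358 − 438 = 84.9358; wedge = 147.778 − 138.52 = 9.258.
DWL = ½ × 84.9358 × 9.258 = 393.17.

393.17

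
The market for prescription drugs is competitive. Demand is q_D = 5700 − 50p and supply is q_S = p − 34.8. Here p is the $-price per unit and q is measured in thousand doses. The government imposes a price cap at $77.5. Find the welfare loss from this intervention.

In inverse form: demand p = 114 − 0.02q, supply p = 34.8 + q.
Competitive equilibrium: 114 − 0.02q = 34.8 + q → q* = 77.6471, p* = 112.4471.
At the ceiling p = 77.5, quantity supplied = (77.5 − 34.8)/1 = 42.7.
Willingness to pay at q' = 42.7: 114 − 0.02·42.7 = 113.146.
Δq = 77.6471 − 42.7 = 34.9471; wedge = 113.146 − 77.5 = 35.646.
Deadweight loss = ½ × 34.9471 × 35.646 = $622.86 thousand.

$622.86 thousand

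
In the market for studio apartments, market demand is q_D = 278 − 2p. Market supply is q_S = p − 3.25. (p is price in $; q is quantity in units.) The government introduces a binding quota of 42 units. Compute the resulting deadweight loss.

$1764.19

In inverse form: demand p = 139 − 0.5q, supply p = 3.25 + q.
Competitive equilibrium: 139 − 0.5q = 3.25 + q → q* = 90.5, p* = 93.75.
At q = 42: demand price = 139 − 0.5·42 = 118; supply price = 3.25 + 1·42 = 45.25.
Δq = 90.5 − 42 = 48.5; wedge = 118 − 45.25 = 72.75.
Welfare loss = ½ × 48.5 × 72.75 = $1764.19.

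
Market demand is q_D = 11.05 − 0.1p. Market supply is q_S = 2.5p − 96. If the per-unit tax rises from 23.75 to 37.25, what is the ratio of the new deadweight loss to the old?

In inverse form: demand p = 110.5 − 10q, supply p = 38.4 + 0.4q.
Competitive equilibrium: 110.5 − 10q = 38.4 + 0.4q → q* = 6.9327, p* = 41.1731.
For a per-unit tax t: Δq = t/10.4, so DWL = ½·t·(t/10.4) = t²/20.8.
At t = 23.75: DWL = 27.118. At t = 37.25: DWL = 66.710.
Ratio = (37.25/23.75)² = 2.460.

2.460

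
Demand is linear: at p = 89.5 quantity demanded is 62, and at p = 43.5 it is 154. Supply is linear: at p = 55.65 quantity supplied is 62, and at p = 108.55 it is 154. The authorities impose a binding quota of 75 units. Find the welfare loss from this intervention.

Demand slope = (43.5 − 89.5)/(154 − 62) = −0.5, so p = 120.5 − 0.5q.
Supply slope = (108.55 − 55.65)/(154 − 62) = 0.575, so p = 20 + 0.575q.
Competitive equilibrium: 120.5 − 0.5q = 20 + 0.575q → q* = 93.4884, p* = 73.7558.
At q = 75: demand price = 120.5 − 0.5·75 = 83; supply price = 20 + 0.575·75 = 63.125.
Δq = 93.4884 − 75 = 18.4884; wedge = 83 − 63.125 = 19.875.
Welfare loss = ½ × 18.4884 × 19.875 = 183.73.

183.73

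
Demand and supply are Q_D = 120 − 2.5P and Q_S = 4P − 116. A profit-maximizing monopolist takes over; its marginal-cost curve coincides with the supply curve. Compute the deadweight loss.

40.30

In inverse form: demand P = 48 − 0.4Q, supply P = 29 + 0.25Q.
Competitive equilibrium: 48 − 0.4Q = 29 + 0.25Q → Q* = 29.2308, P* = 36.3077.
Marginal revenue: MR = 48 − 0.8Q. Set MR = MC: 48 − 0.8Q = 29 + 0.25Q → Q_m = 18.0952.
Price P_m = 48 − 0.4·18.0952 = 40.7619; MC(Q_m) = 29 + 0.25·18.0952 = 33.5238.
Competitive Q* = 29.2308, so ΔQ = 11.1356; wedge = 40.7619 − 33.5238 = 7.2381.
Deadweight loss = ½ × 11.1356 × 7.2381 = 40.30.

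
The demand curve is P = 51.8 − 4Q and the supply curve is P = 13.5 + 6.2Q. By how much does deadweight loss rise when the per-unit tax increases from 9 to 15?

7.06

Competitive equilibrium: 51.8 − 4Q = 13.5 + 6.2Q → Q* = 3.7549, P* = 36.7804.
For a per-unit tax t: ΔQ = t/10.2, so DWL = ½·t·(t/10.2) = t²/20.4.
At t = 9: DWL = 3.971. At t = 15: DWL = 11.029.
Increase = 11.029 − 3.971 = 7.06.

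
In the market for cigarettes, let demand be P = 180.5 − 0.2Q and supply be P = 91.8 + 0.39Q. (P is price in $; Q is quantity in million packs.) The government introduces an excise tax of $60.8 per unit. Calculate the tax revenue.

$2875.12 million

Competitive equilibrium: 180.5 − 0.2Q = 91.8 + 0.39Q → Q* = 150.339, P* = 150.4322.
With the tax, the buyer price exceeds the seller price by 60.8: (180.5 − 0.2Q) − (91.8 + 0.39Q) = 60.8 → Q' = 47.2881.
Tax revenue = 60.8 × 47.2881 = $2875.12 million.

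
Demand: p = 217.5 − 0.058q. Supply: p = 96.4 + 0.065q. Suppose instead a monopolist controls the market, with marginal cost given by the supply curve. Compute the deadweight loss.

Competitive equilibrium: 217.5 − 0.058q = 96.4 + 0.065q → q* = 984.55285, p* = 160.39593.
Marginal revenue: MR = 217.5 − 0.116q. Set MR = MC: 217.5 − 0.116q = 96.4 + 0.065q → q_m = 669.06077.
Price p_m = 217.5 − 0.058·669.06077 = 178.69448; MC(q_m) = 96.4 + 0.065·669.06077 = 139.88895.
Competitive q* = 984.55285, so Δq = 315.49208; wedge = 178.69448 − 139.88895 = 38.80553.
DWL = ½ × 315.49208 × 38.80553 = 6121.42.

6121.42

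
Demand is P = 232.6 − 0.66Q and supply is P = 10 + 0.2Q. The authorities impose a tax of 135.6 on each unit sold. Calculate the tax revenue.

13717.67

Competitive equilibrium: 232.6 − 0.66Q = 10 + 0.2Q → Q* = 258.83721, P* = 61.76744.
With the tax, the buyer price exceeds the seller price by 135.6: (232.6 − 0.66Q) − (10 + 0.2Q) = 135.6 → Q' = 101.16279.
Tax revenue = 135.6 × 101.16279 = 13717.67.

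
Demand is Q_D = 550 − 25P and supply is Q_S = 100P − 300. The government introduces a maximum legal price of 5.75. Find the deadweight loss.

275.625

In inverse form: demand P = 22 − 0.04Q, supply P = 3 + 0.01Q.
Competitive equilibrium: 22 − 0.04Q = 3 + 0.01Q → Q* = 380, P* = 6.8.
At the ceiling P = 5.75, quantity supplied = (5.75 − 3)/0.01 = 275.
Willingness to pay at Q' = 275: 22 − 0.04·275 = 11.
ΔQ = 380 − 275 = 105; wedge = 11 − 5.75 = 5.25.
The triangle = ½ × 105 × 5.25 = 275.625.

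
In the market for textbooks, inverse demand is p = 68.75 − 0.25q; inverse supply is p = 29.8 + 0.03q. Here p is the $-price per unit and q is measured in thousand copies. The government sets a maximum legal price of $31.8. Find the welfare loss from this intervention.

$734.67 thousand

Competitive equilibrium: 68.75 − 0.25q = 29.8 + 0.03q → q* = 139.1071, p* = 33.9732.
At the ceiling p = 31.8, quantity supplied = (31.8 − 29.8)/0.03 = 66.6667.
Willingness to pay at q' = 66.6667: 68.75 − 0.25·66.6667 = 52.0833.
Δq = 139.1071 − 66.6667 = 72.4404; wedge = 52.0833 − 31.8 = 20.2833.
The triangle = ½ × 72.4404 × 20.2833 = $734.67 thousand.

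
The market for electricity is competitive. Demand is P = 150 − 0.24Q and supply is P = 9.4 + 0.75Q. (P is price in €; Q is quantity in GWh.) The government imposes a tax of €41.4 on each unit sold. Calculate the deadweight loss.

€865.64

Competitive equilibrium: 150 − 0.24Q = 9.4 + 0.75Q → Q* = 142.0202, P* = 115.9152.
With the tax, the buyer price exceeds the seller price by 41.4: (150 − 0.24Q) − (9.4 + 0.75Q) = 41.4 → Q' = 100.202.
ΔQ = 142.0202 − 100.202 = 41.8182; the wedge equals the tax, 41.4.
Deadweight loss = ½ × 41.8182 × 41.4 = €865.64.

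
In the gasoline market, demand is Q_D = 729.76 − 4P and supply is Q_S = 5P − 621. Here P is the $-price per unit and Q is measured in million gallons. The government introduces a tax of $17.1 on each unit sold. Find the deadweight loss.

$324.90 million

In inverse form: demand P = 182.44 − 0.25Q, supply P = 124.2 + 0.2Q.
Competitive equilibrium: 182.44 − 0.25Q = 124.2 + 0.2Q → Q* = 129.4222, P* = 150.0844.
With the tax, the buyer price exceeds the seller price by 17.1: (182.44 − 0.25Q) − (124.2 + 0.2Q) = 17.1 → Q' = 91.4222.
ΔQ = 129.4222 − 91.4222 = 38; the wedge equals the tax, 17.1.
The triangle = ½ × 38 × 17.1 = $324.90 million.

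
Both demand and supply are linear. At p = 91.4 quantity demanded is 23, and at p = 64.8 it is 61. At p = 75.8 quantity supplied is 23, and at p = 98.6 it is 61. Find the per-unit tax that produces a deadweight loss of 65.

Demand slope = (64.8 − 91.4)/(61 − 23) = −0.7, so p = 107.5 − 0.7q.
Supply slope = (98.6 − 75.8)/(61 − 23) = 0.6, so p = 62 + 0.6q.
Competitive equilibrium: 107.5 − 0.7q = 62 + 0.6q → q* = 35, p* = 83.
A tax t gives Δq = t/1.3 and wedge t, so DWL = t²/2.6.
t²/2.6 = 65 → t² = 169 → t = 13.

13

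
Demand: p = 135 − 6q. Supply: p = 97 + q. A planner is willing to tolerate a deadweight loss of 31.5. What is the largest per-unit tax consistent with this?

Competitive equilibrium: 135 − 6q = 97 + q → q* = 5.4286, p* = 102.4286.
A tax t gives Δq = t/7 and wedge t, so DWL = t²/14.
t²/14 = 31.5 → t² = 441 → t = 21.

21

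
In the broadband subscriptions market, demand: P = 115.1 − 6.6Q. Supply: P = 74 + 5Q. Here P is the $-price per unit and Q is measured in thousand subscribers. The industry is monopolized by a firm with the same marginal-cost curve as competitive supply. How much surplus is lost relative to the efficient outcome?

$9.58 thousand

Competitive equilibrium: 115.1 − 6.6Q = 74 + 5Q → Q* = 3.5431, P* = 91.7155.
Marginal revenue: MR = 115.1 − 13.2Q. Set MR = MC: 115.1 − 13.2Q = 74 + 5Q → Q_m = 2.2582.
Price P_m = 115.1 − 6.6·2.2582 = 100.1959; MC(Q_m) = 74 + 5·2.2582 = 85.291.
Competitive Q* = 3.5431, so ΔQ = 1.2849; wedge = 100.1959 − 85.291 = 14.9049.
Welfare loss = ½ × 1.2849 × 14.9049 = $9.58 thousand.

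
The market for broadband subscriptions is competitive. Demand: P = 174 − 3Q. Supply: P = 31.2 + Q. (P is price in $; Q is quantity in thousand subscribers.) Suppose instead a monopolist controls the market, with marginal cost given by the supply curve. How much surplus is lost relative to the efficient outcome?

Competitive equilibrium: 174 − 3Q = 31.2 + Q → Q* = 35.7, P* = 66.9.
Marginal revenue: MR = 174 − 6Q. Set MR = MC: 174 − 6Q = 31.2 + Q → Q_m = 20.4.
Price P_m = 174 − 3·20.4 = 112.8; MC(Q_m) = 31.2 + 1·20.4 = 51.6.
Competitive Q* = 35.7, so ΔQ = 15.3; wedge = 112.8 − 51.6 = 61.2.
Deadweight loss = ½ × 15.3 × 61.2 = $468.18 thousand.

$468.18 thousand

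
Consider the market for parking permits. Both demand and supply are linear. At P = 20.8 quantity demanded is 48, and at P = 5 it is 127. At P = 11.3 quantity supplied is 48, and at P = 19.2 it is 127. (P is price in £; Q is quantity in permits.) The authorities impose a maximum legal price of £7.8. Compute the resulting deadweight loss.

Demand slope = (5 − 20.8)/(127 − 48) = −0.2, so P = 30.4 − 0.2Q.
Supply slope = (19.2 − 11.3)/(127 − 48) = 0.1, so P = 6.5 + 0.1Q.
Competitive equilibrium: 30.4 − 0.2Q = 6.5 + 0.1Q → Q* = 79.6667, P* = 14.4667.
At the ceiling P = 7.8, quantity supplied = (7.8 − 6.5)/0.1 = 13.
Willingness to pay at Q' = 13: 30.4 − 0.2·13 = 27.8.
ΔQ = 79.6667 − 13 = 66.6667; wedge = 27.8 − 7.8 = 20.
DWL = ½ × 66.6667 × 20 = £666.67.

£666.67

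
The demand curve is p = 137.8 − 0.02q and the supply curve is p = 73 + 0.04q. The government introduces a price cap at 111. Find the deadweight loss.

Competitive equilibrium: 137.8 − 0.02q = 73 + 0.04q → q* = 1080, p* = 116.2.
At the ceiling p = 111, quantity supplied = (111 − 73)/0.04 = 950.
Willingness to pay at q' = 950: 137.8 − 0.02·950 = 118.8.
Δq = 1080 − 950 = 130; wedge = 118.8 − 111 = 7.8.
Welfare loss = ½ × 130 × 7.8 = 507.

507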